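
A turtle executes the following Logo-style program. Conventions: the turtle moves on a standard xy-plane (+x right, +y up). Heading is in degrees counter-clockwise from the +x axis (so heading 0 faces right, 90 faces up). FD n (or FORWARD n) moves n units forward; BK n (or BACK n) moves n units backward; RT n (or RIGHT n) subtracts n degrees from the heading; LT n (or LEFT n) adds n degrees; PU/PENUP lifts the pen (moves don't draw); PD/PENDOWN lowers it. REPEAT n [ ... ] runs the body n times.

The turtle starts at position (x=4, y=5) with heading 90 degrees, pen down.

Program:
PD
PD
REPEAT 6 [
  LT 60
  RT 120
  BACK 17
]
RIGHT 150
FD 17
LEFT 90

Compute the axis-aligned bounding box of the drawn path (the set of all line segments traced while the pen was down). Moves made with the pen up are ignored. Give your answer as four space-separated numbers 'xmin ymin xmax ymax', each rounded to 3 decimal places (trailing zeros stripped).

Executing turtle program step by step:
Start: pos=(4,5), heading=90, pen down
PD: pen down
PD: pen down
REPEAT 6 [
  -- iteration 1/6 --
  LT 60: heading 90 -> 150
  RT 120: heading 150 -> 30
  BK 17: (4,5) -> (-10.722,-3.5) [heading=30, draw]
  -- iteration 2/6 --
  LT 60: heading 30 -> 90
  RT 120: heading 90 -> 330
  BK 17: (-10.722,-3.5) -> (-25.445,5) [heading=330, draw]
  -- iteration 3/6 --
  LT 60: heading 330 -> 30
  RT 120: heading 30 -> 270
  BK 17: (-25.445,5) -> (-25.445,22) [heading=270, draw]
  -- iteration 4/6 --
  LT 60: heading 270 -> 330
  RT 120: heading 330 -> 210
  BK 17: (-25.445,22) -> (-10.722,30.5) [heading=210, draw]
  -- iteration 5/6 --
  LT 60: heading 210 -> 270
  RT 120: heading 270 -> 150
  BK 17: (-10.722,30.5) -> (4,22) [heading=150, draw]
  -- iteration 6/6 --
  LT 60: heading 150 -> 210
  RT 120: heading 210 -> 90
  BK 17: (4,22) -> (4,5) [heading=90, draw]
]
RT 150: heading 90 -> 300
FD 17: (4,5) -> (12.5,-9.722) [heading=300, draw]
LT 90: heading 300 -> 30
Final: pos=(12.5,-9.722), heading=30, 7 segment(s) drawn

Segment endpoints: x in {-25.445, -10.722, 4, 4, 4, 12.5}, y in {-9.722, -3.5, 5, 22, 30.5}
xmin=-25.445, ymin=-9.722, xmax=12.5, ymax=30.5

Answer: -25.445 -9.722 12.5 30.5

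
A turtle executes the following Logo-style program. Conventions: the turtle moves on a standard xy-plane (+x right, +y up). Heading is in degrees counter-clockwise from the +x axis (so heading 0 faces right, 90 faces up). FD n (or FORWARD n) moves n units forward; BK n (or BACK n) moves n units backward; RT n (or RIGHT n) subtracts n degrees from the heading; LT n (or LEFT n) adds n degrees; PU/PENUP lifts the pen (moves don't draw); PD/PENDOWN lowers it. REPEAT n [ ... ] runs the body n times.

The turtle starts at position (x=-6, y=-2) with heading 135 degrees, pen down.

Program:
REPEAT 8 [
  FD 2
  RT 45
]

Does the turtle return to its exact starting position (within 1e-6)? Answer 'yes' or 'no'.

Executing turtle program step by step:
Start: pos=(-6,-2), heading=135, pen down
REPEAT 8 [
  -- iteration 1/8 --
  FD 2: (-6,-2) -> (-7.414,-0.586) [heading=135, draw]
  RT 45: heading 135 -> 90
  -- iteration 2/8 --
  FD 2: (-7.414,-0.586) -> (-7.414,1.414) [heading=90, draw]
  RT 45: heading 90 -> 45
  -- iteration 3/8 --
  FD 2: (-7.414,1.414) -> (-6,2.828) [heading=45, draw]
  RT 45: heading 45 -> 0
  -- iteration 4/8 --
  FD 2: (-6,2.828) -> (-4,2.828) [heading=0, draw]
  RT 45: heading 0 -> 315
  -- iteration 5/8 --
  FD 2: (-4,2.828) -> (-2.586,1.414) [heading=315, draw]
  RT 45: heading 315 -> 270
  -- iteration 6/8 --
  FD 2: (-2.586,1.414) -> (-2.586,-0.586) [heading=270, draw]
  RT 45: heading 270 -> 225
  -- iteration 7/8 --
  FD 2: (-2.586,-0.586) -> (-4,-2) [heading=225, draw]
  RT 45: heading 225 -> 180
  -- iteration 8/8 --
  FD 2: (-4,-2) -> (-6,-2) [heading=180, draw]
  RT 45: heading 180 -> 135
]
Final: pos=(-6,-2), heading=135, 8 segment(s) drawn

Start position: (-6, -2)
Final position: (-6, -2)
Distance = 0; < 1e-6 -> CLOSED

Answer: yes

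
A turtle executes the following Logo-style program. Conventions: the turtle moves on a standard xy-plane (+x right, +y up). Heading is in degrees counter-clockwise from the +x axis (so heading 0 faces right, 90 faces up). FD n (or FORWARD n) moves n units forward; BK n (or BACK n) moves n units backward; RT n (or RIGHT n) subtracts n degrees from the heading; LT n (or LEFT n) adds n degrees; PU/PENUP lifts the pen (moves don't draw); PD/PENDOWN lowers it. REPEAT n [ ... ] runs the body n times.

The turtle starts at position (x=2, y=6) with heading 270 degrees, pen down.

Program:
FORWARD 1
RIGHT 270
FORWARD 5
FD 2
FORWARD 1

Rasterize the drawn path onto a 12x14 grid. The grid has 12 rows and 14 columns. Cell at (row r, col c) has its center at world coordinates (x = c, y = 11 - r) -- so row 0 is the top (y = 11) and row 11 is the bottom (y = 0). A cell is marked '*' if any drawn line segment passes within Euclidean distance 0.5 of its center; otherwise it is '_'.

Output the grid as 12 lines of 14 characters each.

Segment 0: (2,6) -> (2,5)
Segment 1: (2,5) -> (7,5)
Segment 2: (7,5) -> (9,5)
Segment 3: (9,5) -> (10,5)

Answer: ______________
______________
______________
______________
______________
__*___________
__*********___
______________
______________
______________
______________
______________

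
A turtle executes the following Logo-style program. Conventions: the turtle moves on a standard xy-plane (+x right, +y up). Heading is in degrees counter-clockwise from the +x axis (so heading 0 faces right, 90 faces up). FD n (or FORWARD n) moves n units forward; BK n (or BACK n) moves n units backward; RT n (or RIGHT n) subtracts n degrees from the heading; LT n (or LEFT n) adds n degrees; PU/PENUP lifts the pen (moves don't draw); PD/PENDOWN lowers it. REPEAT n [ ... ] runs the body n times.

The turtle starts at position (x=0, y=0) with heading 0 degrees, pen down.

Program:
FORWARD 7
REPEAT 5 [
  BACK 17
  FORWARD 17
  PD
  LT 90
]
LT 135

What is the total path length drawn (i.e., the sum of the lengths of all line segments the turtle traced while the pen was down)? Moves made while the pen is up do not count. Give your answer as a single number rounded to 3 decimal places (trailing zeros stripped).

Executing turtle program step by step:
Start: pos=(0,0), heading=0, pen down
FD 7: (0,0) -> (7,0) [heading=0, draw]
REPEAT 5 [
  -- iteration 1/5 --
  BK 17: (7,0) -> (-10,0) [heading=0, draw]
  FD 17: (-10,0) -> (7,0) [heading=0, draw]
  PD: pen down
  LT 90: heading 0 -> 90
  -- iteration 2/5 --
  BK 17: (7,0) -> (7,-17) [heading=90, draw]
  FD 17: (7,-17) -> (7,0) [heading=90, draw]
  PD: pen down
  LT 90: heading 90 -> 180
  -- iteration 3/5 --
  BK 17: (7,0) -> (24,0) [heading=180, draw]
  FD 17: (24,0) -> (7,0) [heading=180, draw]
  PD: pen down
  LT 90: heading 180 -> 270
  -- iteration 4/5 --
  BK 17: (7,0) -> (7,17) [heading=270, draw]
  FD 17: (7,17) -> (7,0) [heading=270, draw]
  PD: pen down
  LT 90: heading 270 -> 0
  -- iteration 5/5 --
  BK 17: (7,0) -> (-10,0) [heading=0, draw]
  FD 17: (-10,0) -> (7,0) [heading=0, draw]
  PD: pen down
  LT 90: heading 0 -> 90
]
LT 135: heading 90 -> 225
Final: pos=(7,0), heading=225, 11 segment(s) drawn

Segment lengths:
  seg 1: (0,0) -> (7,0), length = 7
  seg 2: (7,0) -> (-10,0), length = 17
  seg 3: (-10,0) -> (7,0), length = 17
  seg 4: (7,0) -> (7,-17), length = 17
  seg 5: (7,-17) -> (7,0), length = 17
  seg 6: (7,0) -> (24,0), length = 17
  seg 7: (24,0) -> (7,0), length = 17
  seg 8: (7,0) -> (7,17), length = 17
  seg 9: (7,17) -> (7,0), length = 17
  seg 10: (7,0) -> (-10,0), length = 17
  seg 11: (-10,0) -> (7,0), length = 17
Total = 177

Answer: 177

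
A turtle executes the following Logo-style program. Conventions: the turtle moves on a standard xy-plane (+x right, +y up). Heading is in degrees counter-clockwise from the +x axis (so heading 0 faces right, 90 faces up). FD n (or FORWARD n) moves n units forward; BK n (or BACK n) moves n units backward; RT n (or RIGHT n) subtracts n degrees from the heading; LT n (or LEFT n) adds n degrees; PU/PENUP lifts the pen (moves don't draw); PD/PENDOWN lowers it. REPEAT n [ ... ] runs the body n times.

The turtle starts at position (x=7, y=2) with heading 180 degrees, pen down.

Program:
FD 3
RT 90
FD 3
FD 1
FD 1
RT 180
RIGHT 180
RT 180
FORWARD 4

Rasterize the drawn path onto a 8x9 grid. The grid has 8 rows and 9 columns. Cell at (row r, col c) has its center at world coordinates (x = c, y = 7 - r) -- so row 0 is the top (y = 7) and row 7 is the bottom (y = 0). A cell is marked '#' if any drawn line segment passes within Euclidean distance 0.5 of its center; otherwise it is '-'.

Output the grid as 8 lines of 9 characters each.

Answer: ----#----
----#----
----#----
----#----
----#----
----####-
---------
---------

Derivation:
Segment 0: (7,2) -> (4,2)
Segment 1: (4,2) -> (4,5)
Segment 2: (4,5) -> (4,6)
Segment 3: (4,6) -> (4,7)
Segment 4: (4,7) -> (4,3)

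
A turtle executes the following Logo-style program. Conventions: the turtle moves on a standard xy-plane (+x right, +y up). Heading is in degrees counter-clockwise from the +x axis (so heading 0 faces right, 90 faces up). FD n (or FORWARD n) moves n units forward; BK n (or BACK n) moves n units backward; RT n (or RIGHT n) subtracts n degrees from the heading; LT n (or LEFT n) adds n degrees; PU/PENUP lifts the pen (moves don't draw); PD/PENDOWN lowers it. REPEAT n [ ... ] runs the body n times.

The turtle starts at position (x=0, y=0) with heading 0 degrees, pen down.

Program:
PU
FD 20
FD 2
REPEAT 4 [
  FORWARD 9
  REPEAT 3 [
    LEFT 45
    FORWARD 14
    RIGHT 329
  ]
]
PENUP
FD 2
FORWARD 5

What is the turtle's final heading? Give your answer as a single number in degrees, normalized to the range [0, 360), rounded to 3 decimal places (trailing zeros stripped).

Executing turtle program step by step:
Start: pos=(0,0), heading=0, pen down
PU: pen up
FD 20: (0,0) -> (20,0) [heading=0, move]
FD 2: (20,0) -> (22,0) [heading=0, move]
REPEAT 4 [
  -- iteration 1/4 --
  FD 9: (22,0) -> (31,0) [heading=0, move]
  REPEAT 3 [
    -- iteration 1/3 --
    LT 45: heading 0 -> 45
    FD 14: (31,0) -> (40.899,9.899) [heading=45, move]
    RT 329: heading 45 -> 76
    -- iteration 2/3 --
    LT 45: heading 76 -> 121
    FD 14: (40.899,9.899) -> (33.689,21.9) [heading=121, move]
    RT 329: heading 121 -> 152
    -- iteration 3/3 --
    LT 45: heading 152 -> 197
    FD 14: (33.689,21.9) -> (20.301,17.807) [heading=197, move]
    RT 329: heading 197 -> 228
  ]
  -- iteration 2/4 --
  FD 9: (20.301,17.807) -> (14.279,11.118) [heading=228, move]
  REPEAT 3 [
    -- iteration 1/3 --
    LT 45: heading 228 -> 273
    FD 14: (14.279,11.118) -> (15.011,-2.862) [heading=273, move]
    RT 329: heading 273 -> 304
    -- iteration 2/3 --
    LT 45: heading 304 -> 349
    FD 14: (15.011,-2.862) -> (28.754,-5.534) [heading=349, move]
    RT 329: heading 349 -> 20
    -- iteration 3/3 --
    LT 45: heading 20 -> 65
    FD 14: (28.754,-5.534) -> (34.671,7.154) [heading=65, move]
    RT 329: heading 65 -> 96
  ]
  -- iteration 3/4 --
  FD 9: (34.671,7.154) -> (33.73,16.105) [heading=96, move]
  REPEAT 3 [
    -- iteration 1/3 --
    LT 45: heading 96 -> 141
    FD 14: (33.73,16.105) -> (22.85,24.916) [heading=141, move]
    RT 329: heading 141 -> 172
    -- iteration 2/3 --
    LT 45: heading 172 -> 217
    FD 14: (22.85,24.916) -> (11.669,16.49) [heading=217, move]
    RT 329: heading 217 -> 248
    -- iteration 3/3 --
    LT 45: heading 248 -> 293
    FD 14: (11.669,16.49) -> (17.139,3.603) [heading=293, move]
    RT 329: heading 293 -> 324
  ]
  -- iteration 4/4 --
  FD 9: (17.139,3.603) -> (24.42,-1.687) [heading=324, move]
  REPEAT 3 [
    -- iteration 1/3 --
    LT 45: heading 324 -> 9
    FD 14: (24.42,-1.687) -> (38.248,0.503) [heading=9, move]
    RT 329: heading 9 -> 40
    -- iteration 2/3 --
    LT 45: heading 40 -> 85
    FD 14: (38.248,0.503) -> (39.468,14.45) [heading=85, move]
    RT 329: heading 85 -> 116
    -- iteration 3/3 --
    LT 45: heading 116 -> 161
    FD 14: (39.468,14.45) -> (26.231,19.008) [heading=161, move]
    RT 329: heading 161 -> 192
  ]
]
PU: pen up
FD 2: (26.231,19.008) -> (24.275,18.592) [heading=192, move]
FD 5: (24.275,18.592) -> (19.384,17.553) [heading=192, move]
Final: pos=(19.384,17.553), heading=192, 0 segment(s) drawn

Answer: 192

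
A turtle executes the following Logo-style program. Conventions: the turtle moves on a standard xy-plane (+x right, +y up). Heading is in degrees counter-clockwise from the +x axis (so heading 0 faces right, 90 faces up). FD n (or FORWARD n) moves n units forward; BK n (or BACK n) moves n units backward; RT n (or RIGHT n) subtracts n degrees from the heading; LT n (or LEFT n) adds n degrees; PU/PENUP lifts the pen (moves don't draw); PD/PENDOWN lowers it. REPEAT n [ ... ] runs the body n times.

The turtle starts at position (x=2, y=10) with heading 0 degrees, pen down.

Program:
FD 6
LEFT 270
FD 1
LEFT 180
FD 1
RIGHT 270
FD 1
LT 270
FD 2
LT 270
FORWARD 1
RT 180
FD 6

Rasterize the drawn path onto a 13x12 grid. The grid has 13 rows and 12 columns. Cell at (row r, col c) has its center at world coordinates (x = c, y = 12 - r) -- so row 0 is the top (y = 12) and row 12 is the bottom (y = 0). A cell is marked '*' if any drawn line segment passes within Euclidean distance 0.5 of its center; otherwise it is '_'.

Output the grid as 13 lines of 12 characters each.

Segment 0: (2,10) -> (8,10)
Segment 1: (8,10) -> (8,9)
Segment 2: (8,9) -> (8,10)
Segment 3: (8,10) -> (7,10)
Segment 4: (7,10) -> (7,12)
Segment 5: (7,12) -> (8,12)
Segment 6: (8,12) -> (2,12)

Answer: __*******___
_______*____
__*******___
________*___
____________
____________
____________
____________
____________
____________
____________
____________
____________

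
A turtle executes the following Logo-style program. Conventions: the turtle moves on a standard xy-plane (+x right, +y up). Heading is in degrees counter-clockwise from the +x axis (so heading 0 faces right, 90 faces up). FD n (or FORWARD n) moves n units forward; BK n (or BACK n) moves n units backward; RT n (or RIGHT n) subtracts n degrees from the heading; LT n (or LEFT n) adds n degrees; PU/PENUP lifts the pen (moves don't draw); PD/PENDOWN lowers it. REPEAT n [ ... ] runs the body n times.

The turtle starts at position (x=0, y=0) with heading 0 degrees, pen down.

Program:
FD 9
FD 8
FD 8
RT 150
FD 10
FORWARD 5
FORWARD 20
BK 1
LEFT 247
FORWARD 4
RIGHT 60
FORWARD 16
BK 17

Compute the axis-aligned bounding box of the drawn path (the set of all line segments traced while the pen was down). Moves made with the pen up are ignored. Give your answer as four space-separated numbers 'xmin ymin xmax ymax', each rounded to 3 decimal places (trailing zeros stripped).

Answer: -5.731 -17.5 25 0

Derivation:
Executing turtle program step by step:
Start: pos=(0,0), heading=0, pen down
FD 9: (0,0) -> (9,0) [heading=0, draw]
FD 8: (9,0) -> (17,0) [heading=0, draw]
FD 8: (17,0) -> (25,0) [heading=0, draw]
RT 150: heading 0 -> 210
FD 10: (25,0) -> (16.34,-5) [heading=210, draw]
FD 5: (16.34,-5) -> (12.01,-7.5) [heading=210, draw]
FD 20: (12.01,-7.5) -> (-5.311,-17.5) [heading=210, draw]
BK 1: (-5.311,-17.5) -> (-4.445,-17) [heading=210, draw]
LT 247: heading 210 -> 97
FD 4: (-4.445,-17) -> (-4.932,-13.03) [heading=97, draw]
RT 60: heading 97 -> 37
FD 16: (-4.932,-13.03) -> (7.846,-3.401) [heading=37, draw]
BK 17: (7.846,-3.401) -> (-5.731,-13.632) [heading=37, draw]
Final: pos=(-5.731,-13.632), heading=37, 10 segment(s) drawn

Segment endpoints: x in {-5.731, -5.311, -4.932, -4.445, 0, 7.846, 9, 12.01, 16.34, 17, 25}, y in {-17.5, -17, -13.632, -13.03, -7.5, -5, -3.401, 0}
xmin=-5.731, ymin=-17.5, xmax=25, ymax=0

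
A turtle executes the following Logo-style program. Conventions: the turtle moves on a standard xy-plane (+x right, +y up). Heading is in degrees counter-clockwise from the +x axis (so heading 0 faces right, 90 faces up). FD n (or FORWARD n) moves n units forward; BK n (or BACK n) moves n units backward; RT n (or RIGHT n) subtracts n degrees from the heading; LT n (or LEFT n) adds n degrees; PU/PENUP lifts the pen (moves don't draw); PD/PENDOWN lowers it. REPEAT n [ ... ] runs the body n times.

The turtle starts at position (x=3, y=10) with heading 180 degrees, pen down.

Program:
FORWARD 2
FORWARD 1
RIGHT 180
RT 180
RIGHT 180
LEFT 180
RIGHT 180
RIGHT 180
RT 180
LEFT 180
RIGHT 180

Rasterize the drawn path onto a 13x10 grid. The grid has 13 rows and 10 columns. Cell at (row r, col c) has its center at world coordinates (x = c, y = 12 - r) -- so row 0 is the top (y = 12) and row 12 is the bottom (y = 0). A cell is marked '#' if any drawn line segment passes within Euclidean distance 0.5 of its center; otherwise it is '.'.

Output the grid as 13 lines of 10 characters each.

Segment 0: (3,10) -> (1,10)
Segment 1: (1,10) -> (0,10)

Answer: ..........
..........
####......
..........
..........
..........
..........
..........
..........
..........
..........
..........
..........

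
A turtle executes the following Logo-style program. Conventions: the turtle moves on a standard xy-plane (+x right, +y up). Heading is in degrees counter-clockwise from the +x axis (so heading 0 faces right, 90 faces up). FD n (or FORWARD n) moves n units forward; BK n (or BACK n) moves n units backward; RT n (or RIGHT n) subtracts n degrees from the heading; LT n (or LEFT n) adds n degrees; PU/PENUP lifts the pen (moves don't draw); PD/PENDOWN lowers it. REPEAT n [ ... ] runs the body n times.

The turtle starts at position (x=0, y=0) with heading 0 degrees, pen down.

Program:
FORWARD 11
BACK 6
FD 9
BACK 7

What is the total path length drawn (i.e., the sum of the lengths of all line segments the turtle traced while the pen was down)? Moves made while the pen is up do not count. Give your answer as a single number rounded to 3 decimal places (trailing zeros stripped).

Answer: 33

Derivation:
Executing turtle program step by step:
Start: pos=(0,0), heading=0, pen down
FD 11: (0,0) -> (11,0) [heading=0, draw]
BK 6: (11,0) -> (5,0) [heading=0, draw]
FD 9: (5,0) -> (14,0) [heading=0, draw]
BK 7: (14,0) -> (7,0) [heading=0, draw]
Final: pos=(7,0), heading=0, 4 segment(s) drawn

Segment lengths:
  seg 1: (0,0) -> (11,0), length = 11
  seg 2: (11,0) -> (5,0), length = 6
  seg 3: (5,0) -> (14,0), length = 9
  seg 4: (14,0) -> (7,0), length = 7
Total = 33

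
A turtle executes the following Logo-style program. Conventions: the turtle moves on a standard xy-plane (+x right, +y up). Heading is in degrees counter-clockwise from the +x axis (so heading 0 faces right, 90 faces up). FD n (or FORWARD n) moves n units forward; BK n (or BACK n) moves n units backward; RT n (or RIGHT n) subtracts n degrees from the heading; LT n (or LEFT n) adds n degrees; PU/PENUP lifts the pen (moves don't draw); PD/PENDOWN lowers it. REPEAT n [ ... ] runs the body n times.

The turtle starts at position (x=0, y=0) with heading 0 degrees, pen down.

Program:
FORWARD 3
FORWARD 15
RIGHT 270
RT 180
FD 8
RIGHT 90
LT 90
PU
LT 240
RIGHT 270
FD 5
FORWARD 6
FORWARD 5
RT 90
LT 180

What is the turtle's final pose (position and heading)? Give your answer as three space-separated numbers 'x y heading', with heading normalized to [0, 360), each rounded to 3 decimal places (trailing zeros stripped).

Answer: 10 -21.856 330

Derivation:
Executing turtle program step by step:
Start: pos=(0,0), heading=0, pen down
FD 3: (0,0) -> (3,0) [heading=0, draw]
FD 15: (3,0) -> (18,0) [heading=0, draw]
RT 270: heading 0 -> 90
RT 180: heading 90 -> 270
FD 8: (18,0) -> (18,-8) [heading=270, draw]
RT 90: heading 270 -> 180
LT 90: heading 180 -> 270
PU: pen up
LT 240: heading 270 -> 150
RT 270: heading 150 -> 240
FD 5: (18,-8) -> (15.5,-12.33) [heading=240, move]
FD 6: (15.5,-12.33) -> (12.5,-17.526) [heading=240, move]
FD 5: (12.5,-17.526) -> (10,-21.856) [heading=240, move]
RT 90: heading 240 -> 150
LT 180: heading 150 -> 330
Final: pos=(10,-21.856), heading=330, 3 segment(s) drawn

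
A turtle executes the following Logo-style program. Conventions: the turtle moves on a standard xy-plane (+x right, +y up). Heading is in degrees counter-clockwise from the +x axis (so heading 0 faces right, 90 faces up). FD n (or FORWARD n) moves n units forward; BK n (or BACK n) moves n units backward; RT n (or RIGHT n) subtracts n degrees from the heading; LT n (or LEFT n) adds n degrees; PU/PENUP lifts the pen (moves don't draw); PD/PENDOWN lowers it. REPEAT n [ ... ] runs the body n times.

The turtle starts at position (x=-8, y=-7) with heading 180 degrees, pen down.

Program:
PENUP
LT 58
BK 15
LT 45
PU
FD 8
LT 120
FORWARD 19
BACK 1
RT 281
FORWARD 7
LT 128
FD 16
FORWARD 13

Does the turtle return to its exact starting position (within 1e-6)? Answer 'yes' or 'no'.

Executing turtle program step by step:
Start: pos=(-8,-7), heading=180, pen down
PU: pen up
LT 58: heading 180 -> 238
BK 15: (-8,-7) -> (-0.051,5.721) [heading=238, move]
LT 45: heading 238 -> 283
PU: pen up
FD 8: (-0.051,5.721) -> (1.748,-2.074) [heading=283, move]
LT 120: heading 283 -> 43
FD 19: (1.748,-2.074) -> (15.644,10.884) [heading=43, move]
BK 1: (15.644,10.884) -> (14.913,10.202) [heading=43, move]
RT 281: heading 43 -> 122
FD 7: (14.913,10.202) -> (11.203,16.138) [heading=122, move]
LT 128: heading 122 -> 250
FD 16: (11.203,16.138) -> (5.731,1.103) [heading=250, move]
FD 13: (5.731,1.103) -> (1.285,-11.113) [heading=250, move]
Final: pos=(1.285,-11.113), heading=250, 0 segment(s) drawn

Start position: (-8, -7)
Final position: (1.285, -11.113)
Distance = 10.155; >= 1e-6 -> NOT closed

Answer: no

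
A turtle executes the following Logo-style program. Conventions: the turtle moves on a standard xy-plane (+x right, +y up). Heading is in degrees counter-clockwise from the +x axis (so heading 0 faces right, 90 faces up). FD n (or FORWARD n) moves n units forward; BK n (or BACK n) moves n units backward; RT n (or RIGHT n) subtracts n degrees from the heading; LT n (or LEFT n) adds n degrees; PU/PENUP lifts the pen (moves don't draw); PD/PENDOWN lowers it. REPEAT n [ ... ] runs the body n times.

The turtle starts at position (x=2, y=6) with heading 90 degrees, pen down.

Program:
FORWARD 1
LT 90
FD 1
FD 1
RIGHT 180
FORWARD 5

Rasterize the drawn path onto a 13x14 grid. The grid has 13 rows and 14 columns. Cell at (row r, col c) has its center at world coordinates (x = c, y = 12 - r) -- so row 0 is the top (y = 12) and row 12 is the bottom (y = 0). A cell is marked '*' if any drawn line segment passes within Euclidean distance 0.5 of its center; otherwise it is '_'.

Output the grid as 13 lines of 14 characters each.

Answer: ______________
______________
______________
______________
______________
******________
__*___________
______________
______________
______________
______________
______________
______________

Derivation:
Segment 0: (2,6) -> (2,7)
Segment 1: (2,7) -> (1,7)
Segment 2: (1,7) -> (0,7)
Segment 3: (0,7) -> (5,7)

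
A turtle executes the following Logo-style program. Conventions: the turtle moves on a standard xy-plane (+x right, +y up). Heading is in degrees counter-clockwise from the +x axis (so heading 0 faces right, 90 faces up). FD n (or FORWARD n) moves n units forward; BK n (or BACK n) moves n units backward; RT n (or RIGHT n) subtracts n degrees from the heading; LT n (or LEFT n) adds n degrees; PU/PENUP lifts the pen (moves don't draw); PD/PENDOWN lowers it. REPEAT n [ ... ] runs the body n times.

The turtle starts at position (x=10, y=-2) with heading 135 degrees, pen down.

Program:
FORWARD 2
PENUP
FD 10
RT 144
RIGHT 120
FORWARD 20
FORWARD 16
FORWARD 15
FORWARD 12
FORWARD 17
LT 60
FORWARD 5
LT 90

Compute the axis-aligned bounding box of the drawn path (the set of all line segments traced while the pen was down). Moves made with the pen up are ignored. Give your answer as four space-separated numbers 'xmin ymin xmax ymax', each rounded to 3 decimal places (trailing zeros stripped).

Executing turtle program step by step:
Start: pos=(10,-2), heading=135, pen down
FD 2: (10,-2) -> (8.586,-0.586) [heading=135, draw]
PU: pen up
FD 10: (8.586,-0.586) -> (1.515,6.485) [heading=135, move]
RT 144: heading 135 -> 351
RT 120: heading 351 -> 231
FD 20: (1.515,6.485) -> (-11.072,-9.058) [heading=231, move]
FD 16: (-11.072,-9.058) -> (-21.141,-21.492) [heading=231, move]
FD 15: (-21.141,-21.492) -> (-30.581,-33.149) [heading=231, move]
FD 12: (-30.581,-33.149) -> (-38.132,-42.475) [heading=231, move]
FD 17: (-38.132,-42.475) -> (-48.831,-55.686) [heading=231, move]
LT 60: heading 231 -> 291
FD 5: (-48.831,-55.686) -> (-47.039,-60.354) [heading=291, move]
LT 90: heading 291 -> 21
Final: pos=(-47.039,-60.354), heading=21, 1 segment(s) drawn

Segment endpoints: x in {8.586, 10}, y in {-2, -0.586}
xmin=8.586, ymin=-2, xmax=10, ymax=-0.586

Answer: 8.586 -2 10 -0.586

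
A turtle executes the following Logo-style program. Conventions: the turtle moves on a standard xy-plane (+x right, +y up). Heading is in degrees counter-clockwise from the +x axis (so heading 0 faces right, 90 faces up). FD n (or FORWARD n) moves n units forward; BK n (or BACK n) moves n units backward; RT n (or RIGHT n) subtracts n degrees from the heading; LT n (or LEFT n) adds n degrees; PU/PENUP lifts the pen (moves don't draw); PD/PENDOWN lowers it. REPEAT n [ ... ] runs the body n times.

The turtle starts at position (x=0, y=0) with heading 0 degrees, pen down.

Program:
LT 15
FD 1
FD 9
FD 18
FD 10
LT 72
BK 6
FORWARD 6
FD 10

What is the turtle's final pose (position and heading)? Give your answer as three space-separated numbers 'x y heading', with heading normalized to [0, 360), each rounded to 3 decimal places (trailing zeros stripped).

Answer: 37.229 19.821 87

Derivation:
Executing turtle program step by step:
Start: pos=(0,0), heading=0, pen down
LT 15: heading 0 -> 15
FD 1: (0,0) -> (0.966,0.259) [heading=15, draw]
FD 9: (0.966,0.259) -> (9.659,2.588) [heading=15, draw]
FD 18: (9.659,2.588) -> (27.046,7.247) [heading=15, draw]
FD 10: (27.046,7.247) -> (36.705,9.835) [heading=15, draw]
LT 72: heading 15 -> 87
BK 6: (36.705,9.835) -> (36.391,3.843) [heading=87, draw]
FD 6: (36.391,3.843) -> (36.705,9.835) [heading=87, draw]
FD 10: (36.705,9.835) -> (37.229,19.821) [heading=87, draw]
Final: pos=(37.229,19.821), heading=87, 7 segment(s) drawn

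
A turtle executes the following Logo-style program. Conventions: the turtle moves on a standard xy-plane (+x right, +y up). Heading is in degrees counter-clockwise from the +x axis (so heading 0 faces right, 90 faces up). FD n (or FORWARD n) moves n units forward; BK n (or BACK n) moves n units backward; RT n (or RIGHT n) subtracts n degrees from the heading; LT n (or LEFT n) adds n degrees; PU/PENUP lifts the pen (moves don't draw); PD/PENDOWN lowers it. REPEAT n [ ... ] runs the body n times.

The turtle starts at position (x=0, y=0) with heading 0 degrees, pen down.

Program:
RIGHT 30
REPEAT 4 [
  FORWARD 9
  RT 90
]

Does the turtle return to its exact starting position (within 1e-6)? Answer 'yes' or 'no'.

Answer: yes

Derivation:
Executing turtle program step by step:
Start: pos=(0,0), heading=0, pen down
RT 30: heading 0 -> 330
REPEAT 4 [
  -- iteration 1/4 --
  FD 9: (0,0) -> (7.794,-4.5) [heading=330, draw]
  RT 90: heading 330 -> 240
  -- iteration 2/4 --
  FD 9: (7.794,-4.5) -> (3.294,-12.294) [heading=240, draw]
  RT 90: heading 240 -> 150
  -- iteration 3/4 --
  FD 9: (3.294,-12.294) -> (-4.5,-7.794) [heading=150, draw]
  RT 90: heading 150 -> 60
  -- iteration 4/4 --
  FD 9: (-4.5,-7.794) -> (0,0) [heading=60, draw]
  RT 90: heading 60 -> 330
]
Final: pos=(0,0), heading=330, 4 segment(s) drawn

Start position: (0, 0)
Final position: (0, 0)
Distance = 0; < 1e-6 -> CLOSED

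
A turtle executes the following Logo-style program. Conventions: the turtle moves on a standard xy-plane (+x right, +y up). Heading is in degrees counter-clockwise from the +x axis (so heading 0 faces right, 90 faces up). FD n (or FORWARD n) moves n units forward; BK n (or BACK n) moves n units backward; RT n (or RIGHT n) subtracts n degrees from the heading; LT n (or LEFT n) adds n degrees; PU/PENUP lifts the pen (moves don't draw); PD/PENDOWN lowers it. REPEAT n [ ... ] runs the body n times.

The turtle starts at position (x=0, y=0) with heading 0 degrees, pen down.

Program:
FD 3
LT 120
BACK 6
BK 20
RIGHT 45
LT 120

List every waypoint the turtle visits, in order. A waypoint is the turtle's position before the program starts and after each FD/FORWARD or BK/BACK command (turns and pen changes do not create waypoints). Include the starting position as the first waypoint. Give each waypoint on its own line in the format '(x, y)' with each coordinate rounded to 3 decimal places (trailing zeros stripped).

Executing turtle program step by step:
Start: pos=(0,0), heading=0, pen down
FD 3: (0,0) -> (3,0) [heading=0, draw]
LT 120: heading 0 -> 120
BK 6: (3,0) -> (6,-5.196) [heading=120, draw]
BK 20: (6,-5.196) -> (16,-22.517) [heading=120, draw]
RT 45: heading 120 -> 75
LT 120: heading 75 -> 195
Final: pos=(16,-22.517), heading=195, 3 segment(s) drawn
Waypoints (4 total):
(0, 0)
(3, 0)
(6, -5.196)
(16, -22.517)

Answer: (0, 0)
(3, 0)
(6, -5.196)
(16, -22.517)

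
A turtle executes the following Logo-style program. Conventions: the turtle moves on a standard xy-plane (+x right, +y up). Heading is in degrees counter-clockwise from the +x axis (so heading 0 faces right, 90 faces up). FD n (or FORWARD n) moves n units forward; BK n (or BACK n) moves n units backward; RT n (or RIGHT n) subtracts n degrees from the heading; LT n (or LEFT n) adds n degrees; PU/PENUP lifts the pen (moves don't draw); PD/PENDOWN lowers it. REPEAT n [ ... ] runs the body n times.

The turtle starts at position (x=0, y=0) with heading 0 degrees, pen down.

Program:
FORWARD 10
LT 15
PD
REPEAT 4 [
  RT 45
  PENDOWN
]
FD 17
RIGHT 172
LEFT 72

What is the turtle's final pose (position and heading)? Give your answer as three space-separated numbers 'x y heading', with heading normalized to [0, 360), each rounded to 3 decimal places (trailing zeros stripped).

Executing turtle program step by step:
Start: pos=(0,0), heading=0, pen down
FD 10: (0,0) -> (10,0) [heading=0, draw]
LT 15: heading 0 -> 15
PD: pen down
REPEAT 4 [
  -- iteration 1/4 --
  RT 45: heading 15 -> 330
  PD: pen down
  -- iteration 2/4 --
  RT 45: heading 330 -> 285
  PD: pen down
  -- iteration 3/4 --
  RT 45: heading 285 -> 240
  PD: pen down
  -- iteration 4/4 --
  RT 45: heading 240 -> 195
  PD: pen down
]
FD 17: (10,0) -> (-6.421,-4.4) [heading=195, draw]
RT 172: heading 195 -> 23
LT 72: heading 23 -> 95
Final: pos=(-6.421,-4.4), heading=95, 2 segment(s) drawn

Answer: -6.421 -4.4 95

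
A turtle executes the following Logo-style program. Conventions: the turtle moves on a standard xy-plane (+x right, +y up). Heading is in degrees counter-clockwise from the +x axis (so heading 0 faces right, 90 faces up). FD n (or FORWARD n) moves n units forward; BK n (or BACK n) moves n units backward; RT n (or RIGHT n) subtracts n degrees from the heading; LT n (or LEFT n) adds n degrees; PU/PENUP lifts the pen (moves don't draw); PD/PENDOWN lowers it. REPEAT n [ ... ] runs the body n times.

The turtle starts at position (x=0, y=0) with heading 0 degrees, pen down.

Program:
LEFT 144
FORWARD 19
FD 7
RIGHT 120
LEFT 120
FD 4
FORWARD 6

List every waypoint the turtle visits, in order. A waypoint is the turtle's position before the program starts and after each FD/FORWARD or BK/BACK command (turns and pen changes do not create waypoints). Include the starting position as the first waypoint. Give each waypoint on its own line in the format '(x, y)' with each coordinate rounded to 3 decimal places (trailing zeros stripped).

Executing turtle program step by step:
Start: pos=(0,0), heading=0, pen down
LT 144: heading 0 -> 144
FD 19: (0,0) -> (-15.371,11.168) [heading=144, draw]
FD 7: (-15.371,11.168) -> (-21.034,15.282) [heading=144, draw]
RT 120: heading 144 -> 24
LT 120: heading 24 -> 144
FD 4: (-21.034,15.282) -> (-24.271,17.634) [heading=144, draw]
FD 6: (-24.271,17.634) -> (-29.125,21.16) [heading=144, draw]
Final: pos=(-29.125,21.16), heading=144, 4 segment(s) drawn
Waypoints (5 total):
(0, 0)
(-15.371, 11.168)
(-21.034, 15.282)
(-24.271, 17.634)
(-29.125, 21.16)

Answer: (0, 0)
(-15.371, 11.168)
(-21.034, 15.282)
(-24.271, 17.634)
(-29.125, 21.16)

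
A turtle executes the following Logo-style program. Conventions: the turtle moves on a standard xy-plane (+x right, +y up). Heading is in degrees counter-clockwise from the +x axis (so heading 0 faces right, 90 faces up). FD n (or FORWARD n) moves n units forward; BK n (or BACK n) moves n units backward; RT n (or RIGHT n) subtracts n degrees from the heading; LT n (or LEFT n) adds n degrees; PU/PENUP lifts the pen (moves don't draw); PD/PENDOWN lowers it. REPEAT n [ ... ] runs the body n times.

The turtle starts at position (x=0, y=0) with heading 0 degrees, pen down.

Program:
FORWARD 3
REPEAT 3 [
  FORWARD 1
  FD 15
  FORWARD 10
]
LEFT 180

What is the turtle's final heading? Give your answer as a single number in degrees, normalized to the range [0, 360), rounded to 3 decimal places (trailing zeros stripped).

Executing turtle program step by step:
Start: pos=(0,0), heading=0, pen down
FD 3: (0,0) -> (3,0) [heading=0, draw]
REPEAT 3 [
  -- iteration 1/3 --
  FD 1: (3,0) -> (4,0) [heading=0, draw]
  FD 15: (4,0) -> (19,0) [heading=0, draw]
  FD 10: (19,0) -> (29,0) [heading=0, draw]
  -- iteration 2/3 --
  FD 1: (29,0) -> (30,0) [heading=0, draw]
  FD 15: (30,0) -> (45,0) [heading=0, draw]
  FD 10: (45,0) -> (55,0) [heading=0, draw]
  -- iteration 3/3 --
  FD 1: (55,0) -> (56,0) [heading=0, draw]
  FD 15: (56,0) -> (71,0) [heading=0, draw]
  FD 10: (71,0) -> (81,0) [heading=0, draw]
]
LT 180: heading 0 -> 180
Final: pos=(81,0), heading=180, 10 segment(s) drawn

Answer: 180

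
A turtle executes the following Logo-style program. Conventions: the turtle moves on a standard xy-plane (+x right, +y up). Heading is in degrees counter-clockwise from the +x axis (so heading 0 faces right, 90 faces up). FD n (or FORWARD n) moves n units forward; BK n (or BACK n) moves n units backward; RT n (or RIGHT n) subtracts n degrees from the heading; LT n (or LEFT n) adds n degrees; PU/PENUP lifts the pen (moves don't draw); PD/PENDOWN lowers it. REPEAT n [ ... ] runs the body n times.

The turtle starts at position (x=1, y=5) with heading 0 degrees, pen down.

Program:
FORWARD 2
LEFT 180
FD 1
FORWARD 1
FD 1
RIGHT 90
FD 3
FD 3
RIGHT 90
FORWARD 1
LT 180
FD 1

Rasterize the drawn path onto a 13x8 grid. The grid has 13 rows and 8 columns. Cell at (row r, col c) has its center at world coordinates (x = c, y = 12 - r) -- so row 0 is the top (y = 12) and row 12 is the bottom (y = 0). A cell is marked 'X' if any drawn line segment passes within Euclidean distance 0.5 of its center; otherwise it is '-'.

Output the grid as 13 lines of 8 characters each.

Segment 0: (1,5) -> (3,5)
Segment 1: (3,5) -> (2,5)
Segment 2: (2,5) -> (1,5)
Segment 3: (1,5) -> (0,5)
Segment 4: (0,5) -> (0,8)
Segment 5: (0,8) -> (0,11)
Segment 6: (0,11) -> (1,11)
Segment 7: (1,11) -> (0,11)

Answer: --------
XX------
X-------
X-------
X-------
X-------
X-------
XXXX----
--------
--------
--------
--------
--------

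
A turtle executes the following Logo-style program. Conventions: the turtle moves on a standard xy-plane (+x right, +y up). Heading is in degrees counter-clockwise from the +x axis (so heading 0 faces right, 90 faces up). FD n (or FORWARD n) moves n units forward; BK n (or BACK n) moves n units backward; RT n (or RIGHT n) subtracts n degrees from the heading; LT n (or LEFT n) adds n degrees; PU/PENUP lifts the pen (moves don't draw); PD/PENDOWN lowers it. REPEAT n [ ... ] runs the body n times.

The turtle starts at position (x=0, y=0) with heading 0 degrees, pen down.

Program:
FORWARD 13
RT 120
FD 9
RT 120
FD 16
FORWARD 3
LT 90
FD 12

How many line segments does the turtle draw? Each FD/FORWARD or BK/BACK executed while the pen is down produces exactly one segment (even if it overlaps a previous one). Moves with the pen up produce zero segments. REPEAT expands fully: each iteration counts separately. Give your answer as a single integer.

Executing turtle program step by step:
Start: pos=(0,0), heading=0, pen down
FD 13: (0,0) -> (13,0) [heading=0, draw]
RT 120: heading 0 -> 240
FD 9: (13,0) -> (8.5,-7.794) [heading=240, draw]
RT 120: heading 240 -> 120
FD 16: (8.5,-7.794) -> (0.5,6.062) [heading=120, draw]
FD 3: (0.5,6.062) -> (-1,8.66) [heading=120, draw]
LT 90: heading 120 -> 210
FD 12: (-1,8.66) -> (-11.392,2.66) [heading=210, draw]
Final: pos=(-11.392,2.66), heading=210, 5 segment(s) drawn
Segments drawn: 5

Answer: 5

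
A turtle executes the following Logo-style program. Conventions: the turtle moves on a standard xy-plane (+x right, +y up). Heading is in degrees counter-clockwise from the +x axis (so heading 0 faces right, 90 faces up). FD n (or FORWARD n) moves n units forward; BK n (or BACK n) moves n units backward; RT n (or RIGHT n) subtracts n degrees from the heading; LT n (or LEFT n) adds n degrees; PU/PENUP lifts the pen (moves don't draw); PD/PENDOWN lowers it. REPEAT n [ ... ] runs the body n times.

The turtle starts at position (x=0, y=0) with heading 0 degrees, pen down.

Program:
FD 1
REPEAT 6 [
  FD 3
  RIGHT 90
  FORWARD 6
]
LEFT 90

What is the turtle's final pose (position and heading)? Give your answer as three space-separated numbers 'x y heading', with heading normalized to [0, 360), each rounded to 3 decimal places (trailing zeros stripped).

Answer: -2 -9 270

Derivation:
Executing turtle program step by step:
Start: pos=(0,0), heading=0, pen down
FD 1: (0,0) -> (1,0) [heading=0, draw]
REPEAT 6 [
  -- iteration 1/6 --
  FD 3: (1,0) -> (4,0) [heading=0, draw]
  RT 90: heading 0 -> 270
  FD 6: (4,0) -> (4,-6) [heading=270, draw]
  -- iteration 2/6 --
  FD 3: (4,-6) -> (4,-9) [heading=270, draw]
  RT 90: heading 270 -> 180
  FD 6: (4,-9) -> (-2,-9) [heading=180, draw]
  -- iteration 3/6 --
  FD 3: (-2,-9) -> (-5,-9) [heading=180, draw]
  RT 90: heading 180 -> 90
  FD 6: (-5,-9) -> (-5,-3) [heading=90, draw]
  -- iteration 4/6 --
  FD 3: (-5,-3) -> (-5,0) [heading=90, draw]
  RT 90: heading 90 -> 0
  FD 6: (-5,0) -> (1,0) [heading=0, draw]
  -- iteration 5/6 --
  FD 3: (1,0) -> (4,0) [heading=0, draw]
  RT 90: heading 0 -> 270
  FD 6: (4,0) -> (4,-6) [heading=270, draw]
  -- iteration 6/6 --
  FD 3: (4,-6) -> (4,-9) [heading=270, draw]
  RT 90: heading 270 -> 180
  FD 6: (4,-9) -> (-2,-9) [heading=180, draw]
]
LT 90: heading 180 -> 270
Final: pos=(-2,-9), heading=270, 13 segment(s) drawn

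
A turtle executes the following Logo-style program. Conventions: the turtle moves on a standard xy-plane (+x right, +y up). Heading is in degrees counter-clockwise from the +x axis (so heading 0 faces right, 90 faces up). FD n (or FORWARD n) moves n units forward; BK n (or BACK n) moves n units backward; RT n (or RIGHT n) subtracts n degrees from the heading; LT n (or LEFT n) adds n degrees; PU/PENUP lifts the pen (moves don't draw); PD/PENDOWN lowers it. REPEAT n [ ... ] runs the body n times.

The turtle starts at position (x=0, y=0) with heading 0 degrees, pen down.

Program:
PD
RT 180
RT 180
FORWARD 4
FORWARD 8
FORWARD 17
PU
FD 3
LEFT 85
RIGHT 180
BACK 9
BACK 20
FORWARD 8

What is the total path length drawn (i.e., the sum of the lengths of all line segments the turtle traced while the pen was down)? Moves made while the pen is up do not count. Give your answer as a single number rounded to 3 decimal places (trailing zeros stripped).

Executing turtle program step by step:
Start: pos=(0,0), heading=0, pen down
PD: pen down
RT 180: heading 0 -> 180
RT 180: heading 180 -> 0
FD 4: (0,0) -> (4,0) [heading=0, draw]
FD 8: (4,0) -> (12,0) [heading=0, draw]
FD 17: (12,0) -> (29,0) [heading=0, draw]
PU: pen up
FD 3: (29,0) -> (32,0) [heading=0, move]
LT 85: heading 0 -> 85
RT 180: heading 85 -> 265
BK 9: (32,0) -> (32.784,8.966) [heading=265, move]
BK 20: (32.784,8.966) -> (34.528,28.89) [heading=265, move]
FD 8: (34.528,28.89) -> (33.83,20.92) [heading=265, move]
Final: pos=(33.83,20.92), heading=265, 3 segment(s) drawn

Segment lengths:
  seg 1: (0,0) -> (4,0), length = 4
  seg 2: (4,0) -> (12,0), length = 8
  seg 3: (12,0) -> (29,0), length = 17
Total = 29

Answer: 29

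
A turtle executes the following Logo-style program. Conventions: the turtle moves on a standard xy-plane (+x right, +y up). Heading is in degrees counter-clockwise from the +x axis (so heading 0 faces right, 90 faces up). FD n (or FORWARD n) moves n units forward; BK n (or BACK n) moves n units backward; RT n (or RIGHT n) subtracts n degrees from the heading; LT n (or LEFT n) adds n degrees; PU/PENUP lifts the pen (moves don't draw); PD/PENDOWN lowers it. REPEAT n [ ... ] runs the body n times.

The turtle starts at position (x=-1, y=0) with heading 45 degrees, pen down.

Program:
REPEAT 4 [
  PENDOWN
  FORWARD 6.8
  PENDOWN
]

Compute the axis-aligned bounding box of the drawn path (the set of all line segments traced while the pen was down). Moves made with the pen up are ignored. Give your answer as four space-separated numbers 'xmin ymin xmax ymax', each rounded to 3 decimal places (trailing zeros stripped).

Answer: -1 0 18.233 19.233

Derivation:
Executing turtle program step by step:
Start: pos=(-1,0), heading=45, pen down
REPEAT 4 [
  -- iteration 1/4 --
  PD: pen down
  FD 6.8: (-1,0) -> (3.808,4.808) [heading=45, draw]
  PD: pen down
  -- iteration 2/4 --
  PD: pen down
  FD 6.8: (3.808,4.808) -> (8.617,9.617) [heading=45, draw]
  PD: pen down
  -- iteration 3/4 --
  PD: pen down
  FD 6.8: (8.617,9.617) -> (13.425,14.425) [heading=45, draw]
  PD: pen down
  -- iteration 4/4 --
  PD: pen down
  FD 6.8: (13.425,14.425) -> (18.233,19.233) [heading=45, draw]
  PD: pen down
]
Final: pos=(18.233,19.233), heading=45, 4 segment(s) drawn

Segment endpoints: x in {-1, 3.808, 8.617, 13.425, 18.233}, y in {0, 4.808, 9.617, 14.425, 19.233}
xmin=-1, ymin=0, xmax=18.233, ymax=19.233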